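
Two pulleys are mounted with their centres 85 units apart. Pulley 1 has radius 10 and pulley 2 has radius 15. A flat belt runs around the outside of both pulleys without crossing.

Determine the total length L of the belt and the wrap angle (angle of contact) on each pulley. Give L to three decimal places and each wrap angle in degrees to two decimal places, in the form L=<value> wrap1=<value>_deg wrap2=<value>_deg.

L=248.834 wrap1=173.26_deg wrap2=186.74_deg

open belt: β = asin((r2−r1)/C) = asin(5/85) = 3.3723°
wrap1 = π − 2β = 173.2554°
wrap2 = π + 2β = 186.7446°
tangent length = C·cosβ = 84.8528
L = r1·wrap1 + r2·wrap2 + 2·C·cosβ = 10·3.0239 + 15·3.2593 + 2·84.8528 = 248.8340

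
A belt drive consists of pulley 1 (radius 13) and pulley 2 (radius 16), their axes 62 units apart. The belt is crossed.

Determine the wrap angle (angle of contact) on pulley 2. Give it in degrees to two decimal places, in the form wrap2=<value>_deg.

crossed belt: β = asin((r1+r2)/C) = asin(29/62) = 27.8878°
wrap1 = wrap2 = π + 2β = 235.7756°

wrap2=235.78_deg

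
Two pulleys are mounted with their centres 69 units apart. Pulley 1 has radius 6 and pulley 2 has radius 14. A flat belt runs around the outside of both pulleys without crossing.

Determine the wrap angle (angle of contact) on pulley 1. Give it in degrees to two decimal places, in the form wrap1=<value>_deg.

open belt: β = asin((r2−r1)/C) = asin(8/69) = 6.6580°
wrap1 = π − 2β = 166.6841°
wrap2 = π + 2β = 193.3159°

wrap1=166.68_deg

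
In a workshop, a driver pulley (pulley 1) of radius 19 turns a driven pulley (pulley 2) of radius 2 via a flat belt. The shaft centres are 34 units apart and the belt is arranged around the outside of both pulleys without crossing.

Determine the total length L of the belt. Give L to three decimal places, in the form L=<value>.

open belt: β = asin((r2−r1)/C) = asin(-17/34) = -30.0000°
wrap1 = π − 2β = 240.0000°
wrap2 = π + 2β = 120.0000°
tangent length = C·cosβ = 29.4449
L = r1·wrap1 + r2·wrap2 + 2·C·cosβ = 19·4.1888 + 2·2.0944 + 2·29.4449 = 142.6655

L=142.666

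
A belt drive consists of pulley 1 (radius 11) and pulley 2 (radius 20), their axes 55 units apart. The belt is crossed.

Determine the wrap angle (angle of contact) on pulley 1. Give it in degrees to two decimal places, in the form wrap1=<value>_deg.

wrap1=248.62_deg

crossed belt: β = asin((r1+r2)/C) = asin(31/55) = 34.3077°
wrap1 = wrap2 = π + 2β = 248.6153°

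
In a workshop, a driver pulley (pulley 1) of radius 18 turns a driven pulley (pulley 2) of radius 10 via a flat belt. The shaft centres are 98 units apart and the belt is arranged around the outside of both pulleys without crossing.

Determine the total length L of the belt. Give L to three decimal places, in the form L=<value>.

L=284.618

open belt: β = asin((r2−r1)/C) = asin(-8/98) = -4.6824°
wrap1 = π − 2β = 189.3648°
wrap2 = π + 2β = 170.6352°
tangent length = C·cosβ = 97.6729
L = r1·wrap1 + r2·wrap2 + 2·C·cosβ = 18·3.3050 + 10·2.9781 + 2·97.6729 = 284.6180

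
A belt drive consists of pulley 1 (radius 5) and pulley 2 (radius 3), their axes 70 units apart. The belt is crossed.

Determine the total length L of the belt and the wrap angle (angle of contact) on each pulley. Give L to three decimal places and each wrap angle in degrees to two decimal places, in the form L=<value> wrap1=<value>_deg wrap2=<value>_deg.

L=166.048 wrap1=193.12_deg wrap2=193.12_deg

crossed belt: β = asin((r1+r2)/C) = asin(8/70) = 6.5624°
wrap1 = wrap2 = π + 2β = 193.1249°
tangent length = C·cosβ = 69.5414
L = (r1+r2)·wrap + 2·C·cosβ = 8·3.3707 + 2·69.5414 = 166.0480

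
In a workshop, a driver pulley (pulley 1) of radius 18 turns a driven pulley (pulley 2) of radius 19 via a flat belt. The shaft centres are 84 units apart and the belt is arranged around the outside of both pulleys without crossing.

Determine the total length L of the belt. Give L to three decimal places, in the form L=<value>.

L=284.251

open belt: β = asin((r2−r1)/C) = asin(1/84) = 0.6821°
wrap1 = π − 2β = 178.6358°
wrap2 = π + 2β = 181.3642°
tangent length = C·cosβ = 83.9940
L = r1·wrap1 + r2·wrap2 + 2·C·cosβ = 18·3.1178 + 19·3.1654 + 2·83.9940 = 284.2508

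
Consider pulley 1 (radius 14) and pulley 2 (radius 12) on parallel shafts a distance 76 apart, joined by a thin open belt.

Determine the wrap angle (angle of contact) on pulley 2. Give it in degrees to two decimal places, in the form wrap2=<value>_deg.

wrap2=176.98_deg

open belt: β = asin((r2−r1)/C) = asin(-2/76) = -1.5080°
wrap1 = π − 2β = 183.0159°
wrap2 = π + 2β = 176.9841°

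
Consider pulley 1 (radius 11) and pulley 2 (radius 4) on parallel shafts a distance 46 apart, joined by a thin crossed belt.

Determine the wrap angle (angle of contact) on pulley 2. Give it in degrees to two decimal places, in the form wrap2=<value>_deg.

crossed belt: β = asin((r1+r2)/C) = asin(15/46) = 19.0314°
wrap1 = wrap2 = π + 2β = 218.0629°

wrap2=218.06_deg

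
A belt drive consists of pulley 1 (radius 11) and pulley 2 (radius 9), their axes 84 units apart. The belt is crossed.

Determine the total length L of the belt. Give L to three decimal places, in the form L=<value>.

crossed belt: β = asin((r1+r2)/C) = asin(20/84) = 13.7741°
wrap1 = wrap2 = π + 2β = 207.5483°
tangent length = C·cosβ = 81.5843
L = (r1+r2)·wrap + 2·C·cosβ = 20·3.6224 + 2·81.5843 = 235.6166

L=235.617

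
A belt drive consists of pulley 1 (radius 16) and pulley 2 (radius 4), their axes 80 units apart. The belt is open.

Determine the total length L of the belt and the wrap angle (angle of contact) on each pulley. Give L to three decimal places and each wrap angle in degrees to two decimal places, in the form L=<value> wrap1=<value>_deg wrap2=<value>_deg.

open belt: β = asin((r2−r1)/C) = asin(-12/80) = -8.6269°
wrap1 = π − 2β = 197.2539°
wrap2 = π + 2β = 162.7461°
tangent length = C·cosβ = 79.0949
L = r1·wrap1 + r2·wrap2 + 2·C·cosβ = 16·3.4427 + 4·2.8405 + 2·79.0949 = 224.6353

L=224.635 wrap1=197.25_deg wrap2=162.75_deg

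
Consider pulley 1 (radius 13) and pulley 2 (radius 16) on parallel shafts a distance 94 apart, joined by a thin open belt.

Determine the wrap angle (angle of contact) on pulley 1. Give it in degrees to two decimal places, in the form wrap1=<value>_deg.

open belt: β = asin((r2−r1)/C) = asin(3/94) = 1.8289°
wrap1 = π − 2β = 176.3422°
wrap2 = π + 2β = 183.6578°

wrap1=176.34_deg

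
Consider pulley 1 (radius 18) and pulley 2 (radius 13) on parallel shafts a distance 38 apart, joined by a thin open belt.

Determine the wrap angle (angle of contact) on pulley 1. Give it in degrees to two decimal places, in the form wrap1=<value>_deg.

wrap1=195.12_deg

open belt: β = asin((r2−r1)/C) = asin(-5/38) = -7.5608°
wrap1 = π − 2β = 195.1217°
wrap2 = π + 2β = 164.8783°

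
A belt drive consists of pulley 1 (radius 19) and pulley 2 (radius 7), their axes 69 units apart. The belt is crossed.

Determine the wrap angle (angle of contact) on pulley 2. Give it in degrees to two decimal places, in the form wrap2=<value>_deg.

crossed belt: β = asin((r1+r2)/C) = asin(26/69) = 22.1363°
wrap1 = wrap2 = π + 2β = 224.2726°

wrap2=224.27_deg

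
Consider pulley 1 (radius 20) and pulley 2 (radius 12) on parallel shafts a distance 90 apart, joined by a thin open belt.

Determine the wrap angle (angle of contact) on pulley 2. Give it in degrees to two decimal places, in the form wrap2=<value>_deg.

wrap2=169.80_deg

open belt: β = asin((r2−r1)/C) = asin(-8/90) = -5.0997°
wrap1 = π − 2β = 190.1994°
wrap2 = π + 2β = 169.8006°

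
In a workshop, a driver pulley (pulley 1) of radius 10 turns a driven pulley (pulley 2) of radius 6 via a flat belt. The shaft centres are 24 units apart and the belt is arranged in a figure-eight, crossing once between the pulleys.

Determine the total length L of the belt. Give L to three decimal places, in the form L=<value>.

crossed belt: β = asin((r1+r2)/C) = asin(16/24) = 41.8103°
wrap1 = wrap2 = π + 2β = 263.6206°
tangent length = C·cosβ = 17.8885
L = (r1+r2)·wrap + 2·C·cosβ = 16·4.6010 + 2·17.8885 = 109.3939

L=109.394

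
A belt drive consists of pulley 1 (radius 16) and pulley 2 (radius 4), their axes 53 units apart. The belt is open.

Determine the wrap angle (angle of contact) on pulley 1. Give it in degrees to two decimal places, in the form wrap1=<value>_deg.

open belt: β = asin((r2−r1)/C) = asin(-12/53) = -13.0861°
wrap1 = π − 2β = 206.1722°
wrap2 = π + 2β = 153.8278°

wrap1=206.17_deg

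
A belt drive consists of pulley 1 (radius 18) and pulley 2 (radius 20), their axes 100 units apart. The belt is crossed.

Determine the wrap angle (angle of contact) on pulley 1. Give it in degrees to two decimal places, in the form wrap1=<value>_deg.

crossed belt: β = asin((r1+r2)/C) = asin(38/100) = 22.3337°
wrap1 = wrap2 = π + 2β = 224.6674°

wrap1=224.67_deg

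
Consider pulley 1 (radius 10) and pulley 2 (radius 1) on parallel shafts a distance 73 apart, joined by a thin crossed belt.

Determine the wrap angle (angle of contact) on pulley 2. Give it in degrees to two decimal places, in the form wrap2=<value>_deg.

wrap2=197.33_deg

crossed belt: β = asin((r1+r2)/C) = asin(11/73) = 8.6666°
wrap1 = wrap2 = π + 2β = 197.3332°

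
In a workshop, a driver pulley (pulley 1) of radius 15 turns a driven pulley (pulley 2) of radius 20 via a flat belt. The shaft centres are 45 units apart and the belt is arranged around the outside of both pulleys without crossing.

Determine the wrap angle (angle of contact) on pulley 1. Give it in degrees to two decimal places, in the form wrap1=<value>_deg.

wrap1=167.24_deg

open belt: β = asin((r2−r1)/C) = asin(5/45) = 6.3794°
wrap1 = π − 2β = 167.2413°
wrap2 = π + 2β = 192.7587°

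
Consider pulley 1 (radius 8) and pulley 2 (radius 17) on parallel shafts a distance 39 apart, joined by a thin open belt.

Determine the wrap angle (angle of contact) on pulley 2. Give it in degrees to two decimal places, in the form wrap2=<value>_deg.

wrap2=206.68_deg

open belt: β = asin((r2−r1)/C) = asin(9/39) = 13.3424°
wrap1 = π − 2β = 153.3153°
wrap2 = π + 2β = 206.6847°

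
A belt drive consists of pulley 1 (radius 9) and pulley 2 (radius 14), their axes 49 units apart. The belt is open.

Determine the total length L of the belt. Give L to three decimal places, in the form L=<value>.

open belt: β = asin((r2−r1)/C) = asin(5/49) = 5.8567°
wrap1 = π − 2β = 168.2866°
wrap2 = π + 2β = 191.7134°
tangent length = C·cosβ = 48.7442
L = r1·wrap1 + r2·wrap2 + 2·C·cosβ = 9·2.9372 + 14·3.3460 + 2·48.7442 = 170.7673

L=170.767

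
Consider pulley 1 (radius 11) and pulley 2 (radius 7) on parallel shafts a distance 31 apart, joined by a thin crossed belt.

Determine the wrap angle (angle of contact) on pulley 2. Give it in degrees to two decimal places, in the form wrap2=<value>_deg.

crossed belt: β = asin((r1+r2)/C) = asin(18/31) = 35.4959°
wrap1 = wrap2 = π + 2β = 250.9919°

wrap2=250.99_deg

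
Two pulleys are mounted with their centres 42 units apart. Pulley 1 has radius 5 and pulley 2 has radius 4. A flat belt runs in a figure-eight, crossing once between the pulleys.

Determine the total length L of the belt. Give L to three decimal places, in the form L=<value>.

crossed belt: β = asin((r1+r2)/C) = asin(9/42) = 12.3736°
wrap1 = wrap2 = π + 2β = 204.7473°
tangent length = C·cosβ = 41.0244
L = (r1+r2)·wrap + 2·C·cosβ = 9·3.5735 + 2·41.0244 = 114.2104

L=114.210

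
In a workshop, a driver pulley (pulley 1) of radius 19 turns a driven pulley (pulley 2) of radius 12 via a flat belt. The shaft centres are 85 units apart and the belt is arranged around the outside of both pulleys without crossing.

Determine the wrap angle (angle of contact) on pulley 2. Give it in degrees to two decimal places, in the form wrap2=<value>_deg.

wrap2=170.55_deg

open belt: β = asin((r2−r1)/C) = asin(-7/85) = -4.7238°
wrap1 = π − 2β = 189.4477°
wrap2 = π + 2β = 170.5523°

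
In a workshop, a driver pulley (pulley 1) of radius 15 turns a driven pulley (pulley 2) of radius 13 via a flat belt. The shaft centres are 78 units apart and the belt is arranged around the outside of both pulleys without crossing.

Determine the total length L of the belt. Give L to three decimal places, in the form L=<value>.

L=244.016

open belt: β = asin((r2−r1)/C) = asin(-2/78) = -1.4693°
wrap1 = π − 2β = 182.9386°
wrap2 = π + 2β = 177.0614°
tangent length = C·cosβ = 77.9744
L = r1·wrap1 + r2·wrap2 + 2·C·cosβ = 15·3.1929 + 13·3.0903 + 2·77.9744 = 244.0159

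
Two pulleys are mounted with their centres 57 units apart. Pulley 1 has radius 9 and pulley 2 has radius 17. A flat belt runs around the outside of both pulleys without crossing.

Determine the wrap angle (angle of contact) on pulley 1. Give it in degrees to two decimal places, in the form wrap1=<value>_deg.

open belt: β = asin((r2−r1)/C) = asin(8/57) = 8.0682°
wrap1 = π − 2β = 163.8637°
wrap2 = π + 2β = 196.1363°

wrap1=163.86_deg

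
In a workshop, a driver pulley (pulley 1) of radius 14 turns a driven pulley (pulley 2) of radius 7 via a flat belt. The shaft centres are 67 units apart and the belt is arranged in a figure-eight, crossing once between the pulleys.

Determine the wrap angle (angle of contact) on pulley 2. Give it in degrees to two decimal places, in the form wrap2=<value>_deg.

crossed belt: β = asin((r1+r2)/C) = asin(21/67) = 18.2662°
wrap1 = wrap2 = π + 2β = 216.5325°

wrap2=216.53_deg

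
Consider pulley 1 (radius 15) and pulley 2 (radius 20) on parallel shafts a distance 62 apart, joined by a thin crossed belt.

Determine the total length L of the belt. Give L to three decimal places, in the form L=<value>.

L=254.297

crossed belt: β = asin((r1+r2)/C) = asin(35/62) = 34.3687°
wrap1 = wrap2 = π + 2β = 248.7374°
tangent length = C·cosβ = 51.1762
L = (r1+r2)·wrap + 2·C·cosβ = 35·4.3413 + 2·51.1762 = 254.2974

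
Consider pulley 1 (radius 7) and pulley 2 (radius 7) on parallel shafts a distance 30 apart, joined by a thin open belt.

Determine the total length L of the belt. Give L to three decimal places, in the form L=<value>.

open belt: β = asin((r2−r1)/C) = asin(0/30) = 0.0000°
wrap1 = π − 2β = 180.0000°
wrap2 = π + 2β = 180.0000°
tangent length = C·cosβ = 30.0000
L = r1·wrap1 + r2·wrap2 + 2·C·cosβ = 7·3.1416 + 7·3.1416 + 2·30.0000 = 103.9823

L=103.982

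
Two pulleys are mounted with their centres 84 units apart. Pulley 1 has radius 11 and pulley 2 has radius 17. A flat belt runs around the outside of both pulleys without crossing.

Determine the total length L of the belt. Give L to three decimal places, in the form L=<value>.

L=256.393

open belt: β = asin((r2−r1)/C) = asin(6/84) = 4.0960°
wrap1 = π − 2β = 171.8079°
wrap2 = π + 2β = 188.1921°
tangent length = C·cosβ = 83.7854
L = r1·wrap1 + r2·wrap2 + 2·C·cosβ = 11·2.9986 + 17·3.2846 + 2·83.7854 = 256.3933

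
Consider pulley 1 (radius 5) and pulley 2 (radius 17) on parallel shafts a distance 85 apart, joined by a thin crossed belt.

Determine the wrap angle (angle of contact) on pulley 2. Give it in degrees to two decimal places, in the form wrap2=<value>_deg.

crossed belt: β = asin((r1+r2)/C) = asin(22/85) = 15.0003°
wrap1 = wrap2 = π + 2β = 210.0005°

wrap2=210.00_deg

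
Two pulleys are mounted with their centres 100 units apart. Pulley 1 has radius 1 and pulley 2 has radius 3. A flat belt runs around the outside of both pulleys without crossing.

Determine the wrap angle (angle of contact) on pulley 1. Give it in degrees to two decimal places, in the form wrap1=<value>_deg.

wrap1=177.71_deg

open belt: β = asin((r2−r1)/C) = asin(2/100) = 1.1460°
wrap1 = π − 2β = 177.7080°
wrap2 = π + 2β = 182.2920°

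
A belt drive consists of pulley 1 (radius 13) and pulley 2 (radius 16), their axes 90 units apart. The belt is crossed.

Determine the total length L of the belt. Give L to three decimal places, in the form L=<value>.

L=280.534

crossed belt: β = asin((r1+r2)/C) = asin(29/90) = 18.7974°
wrap1 = wrap2 = π + 2β = 217.5947°
tangent length = C·cosβ = 85.1998
L = (r1+r2)·wrap + 2·C·cosβ = 29·3.7977 + 2·85.1998 = 280.5341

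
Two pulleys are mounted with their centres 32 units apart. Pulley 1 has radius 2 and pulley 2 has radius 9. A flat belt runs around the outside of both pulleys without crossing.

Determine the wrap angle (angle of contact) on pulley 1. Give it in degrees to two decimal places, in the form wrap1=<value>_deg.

open belt: β = asin((r2−r1)/C) = asin(7/32) = 12.6356°
wrap1 = π − 2β = 154.7287°
wrap2 = π + 2β = 205.2713°

wrap1=154.73_deg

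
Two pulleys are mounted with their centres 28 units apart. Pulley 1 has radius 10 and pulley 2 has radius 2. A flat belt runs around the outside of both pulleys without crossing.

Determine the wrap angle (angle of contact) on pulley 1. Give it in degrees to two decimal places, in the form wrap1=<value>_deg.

open belt: β = asin((r2−r1)/C) = asin(-8/28) = -16.6015°
wrap1 = π − 2β = 213.2031°
wrap2 = π + 2β = 146.7969°

wrap1=213.20_deg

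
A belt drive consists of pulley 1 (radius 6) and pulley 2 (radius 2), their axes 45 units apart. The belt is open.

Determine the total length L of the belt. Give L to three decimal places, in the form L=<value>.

L=115.489

open belt: β = asin((r2−r1)/C) = asin(-4/45) = -5.0997°
wrap1 = π − 2β = 190.1994°
wrap2 = π + 2β = 169.8006°
tangent length = C·cosβ = 44.8219
L = r1·wrap1 + r2·wrap2 + 2·C·cosβ = 6·3.3196 + 2·2.9636 + 2·44.8219 = 115.4885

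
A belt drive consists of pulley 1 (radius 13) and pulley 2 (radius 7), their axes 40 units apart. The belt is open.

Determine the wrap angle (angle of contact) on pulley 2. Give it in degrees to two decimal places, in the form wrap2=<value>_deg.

open belt: β = asin((r2−r1)/C) = asin(-6/40) = -8.6269°
wrap1 = π − 2β = 197.2539°
wrap2 = π + 2β = 162.7461°

wrap2=162.75_deg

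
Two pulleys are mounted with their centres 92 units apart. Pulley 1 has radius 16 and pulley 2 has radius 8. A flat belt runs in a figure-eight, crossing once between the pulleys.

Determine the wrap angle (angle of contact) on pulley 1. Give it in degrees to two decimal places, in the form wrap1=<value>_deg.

wrap1=210.24_deg

crossed belt: β = asin((r1+r2)/C) = asin(24/92) = 15.1217°
wrap1 = wrap2 = π + 2β = 210.2433°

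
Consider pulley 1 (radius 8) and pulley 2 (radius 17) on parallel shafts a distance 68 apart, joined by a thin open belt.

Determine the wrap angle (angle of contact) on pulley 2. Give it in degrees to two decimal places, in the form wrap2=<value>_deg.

open belt: β = asin((r2−r1)/C) = asin(9/68) = 7.6056°
wrap1 = π − 2β = 164.7888°
wrap2 = π + 2β = 195.2112°

wrap2=195.21_deg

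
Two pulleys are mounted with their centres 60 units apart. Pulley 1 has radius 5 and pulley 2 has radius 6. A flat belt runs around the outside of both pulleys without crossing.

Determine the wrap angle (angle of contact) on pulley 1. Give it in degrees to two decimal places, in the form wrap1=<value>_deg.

wrap1=178.09_deg

open belt: β = asin((r2−r1)/C) = asin(1/60) = 0.9550°
wrap1 = π − 2β = 178.0901°
wrap2 = π + 2β = 181.9099°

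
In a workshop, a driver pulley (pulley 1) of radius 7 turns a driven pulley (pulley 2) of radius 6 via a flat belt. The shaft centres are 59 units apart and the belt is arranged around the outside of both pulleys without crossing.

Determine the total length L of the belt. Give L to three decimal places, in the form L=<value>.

open belt: β = asin((r2−r1)/C) = asin(-1/59) = -0.9712°
wrap1 = π − 2β = 181.9423°
wrap2 = π + 2β = 178.0577°
tangent length = C·cosβ = 58.9915
L = r1·wrap1 + r2·wrap2 + 2·C·cosβ = 7·3.1755 + 6·3.1077 + 2·58.9915 = 158.8577

L=158.858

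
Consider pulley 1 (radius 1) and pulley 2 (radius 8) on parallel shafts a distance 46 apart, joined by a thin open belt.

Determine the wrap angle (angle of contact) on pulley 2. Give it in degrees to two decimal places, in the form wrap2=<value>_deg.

wrap2=197.51_deg

open belt: β = asin((r2−r1)/C) = asin(7/46) = 8.7529°
wrap1 = π − 2β = 162.4941°
wrap2 = π + 2β = 197.5059°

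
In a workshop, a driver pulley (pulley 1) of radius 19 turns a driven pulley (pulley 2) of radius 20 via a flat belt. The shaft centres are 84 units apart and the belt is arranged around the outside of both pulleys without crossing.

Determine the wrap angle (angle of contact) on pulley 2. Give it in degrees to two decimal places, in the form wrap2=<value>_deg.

wrap2=181.36_deg

open belt: β = asin((r2−r1)/C) = asin(1/84) = 0.6821°
wrap1 = π − 2β = 178.6358°
wrap2 = π + 2β = 181.3642°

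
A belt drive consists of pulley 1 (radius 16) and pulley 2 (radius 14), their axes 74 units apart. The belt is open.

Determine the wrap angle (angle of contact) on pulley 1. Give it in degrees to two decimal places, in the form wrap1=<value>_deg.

open belt: β = asin((r2−r1)/C) = asin(-2/74) = -1.5487°
wrap1 = π − 2β = 183.0974°
wrap2 = π + 2β = 176.9026°

wrap1=183.10_deg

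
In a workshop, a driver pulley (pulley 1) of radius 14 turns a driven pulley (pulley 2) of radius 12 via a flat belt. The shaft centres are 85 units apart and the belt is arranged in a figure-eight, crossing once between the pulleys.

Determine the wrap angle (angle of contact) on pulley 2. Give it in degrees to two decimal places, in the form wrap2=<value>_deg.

wrap2=215.62_deg

crossed belt: β = asin((r1+r2)/C) = asin(26/85) = 17.8113°
wrap1 = wrap2 = π + 2β = 215.6225°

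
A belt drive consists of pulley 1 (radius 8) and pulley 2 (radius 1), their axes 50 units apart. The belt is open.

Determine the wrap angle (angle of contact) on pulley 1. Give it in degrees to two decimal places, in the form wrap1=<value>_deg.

open belt: β = asin((r2−r1)/C) = asin(-7/50) = -8.0478°
wrap1 = π − 2β = 196.0957°
wrap2 = π + 2β = 163.9043°

wrap1=196.10_deg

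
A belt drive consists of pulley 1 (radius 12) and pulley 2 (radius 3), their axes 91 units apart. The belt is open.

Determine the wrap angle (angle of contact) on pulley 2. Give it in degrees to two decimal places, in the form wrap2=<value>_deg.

open belt: β = asin((r2−r1)/C) = asin(-9/91) = -5.6759°
wrap1 = π − 2β = 191.3518°
wrap2 = π + 2β = 168.6482°

wrap2=168.65_deg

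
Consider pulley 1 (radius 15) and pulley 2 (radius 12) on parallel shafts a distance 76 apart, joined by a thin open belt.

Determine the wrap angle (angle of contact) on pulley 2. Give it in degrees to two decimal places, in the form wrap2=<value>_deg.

wrap2=175.48_deg

open belt: β = asin((r2−r1)/C) = asin(-3/76) = -2.2623°
wrap1 = π − 2β = 184.5245°
wrap2 = π + 2β = 175.4755°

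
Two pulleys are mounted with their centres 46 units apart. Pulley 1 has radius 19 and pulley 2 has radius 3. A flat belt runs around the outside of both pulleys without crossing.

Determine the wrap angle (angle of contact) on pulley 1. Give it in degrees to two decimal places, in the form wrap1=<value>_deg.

wrap1=220.71_deg

open belt: β = asin((r2−r1)/C) = asin(-16/46) = -20.3544°
wrap1 = π − 2β = 220.7088°
wrap2 = π + 2β = 139.2912°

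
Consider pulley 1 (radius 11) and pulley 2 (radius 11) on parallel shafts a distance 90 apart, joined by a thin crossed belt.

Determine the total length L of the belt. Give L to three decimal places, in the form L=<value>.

crossed belt: β = asin((r1+r2)/C) = asin(22/90) = 14.1490°
wrap1 = wrap2 = π + 2β = 208.2980°
tangent length = C·cosβ = 87.2697
L = (r1+r2)·wrap + 2·C·cosβ = 22·3.6355 + 2·87.2697 = 254.5201

L=254.520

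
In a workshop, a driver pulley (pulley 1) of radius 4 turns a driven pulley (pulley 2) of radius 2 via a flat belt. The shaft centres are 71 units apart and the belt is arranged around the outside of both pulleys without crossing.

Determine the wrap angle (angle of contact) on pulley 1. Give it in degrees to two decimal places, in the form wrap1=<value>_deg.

open belt: β = asin((r2−r1)/C) = asin(-2/71) = -1.6142°
wrap1 = π − 2β = 183.2284°
wrap2 = π + 2β = 176.7716°

wrap1=183.23_deg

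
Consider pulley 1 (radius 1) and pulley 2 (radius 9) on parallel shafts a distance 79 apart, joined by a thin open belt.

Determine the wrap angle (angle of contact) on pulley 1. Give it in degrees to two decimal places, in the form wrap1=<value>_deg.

open belt: β = asin((r2−r1)/C) = asin(8/79) = 5.8121°
wrap1 = π − 2β = 168.3759°
wrap2 = π + 2β = 191.6241°

wrap1=168.38_deg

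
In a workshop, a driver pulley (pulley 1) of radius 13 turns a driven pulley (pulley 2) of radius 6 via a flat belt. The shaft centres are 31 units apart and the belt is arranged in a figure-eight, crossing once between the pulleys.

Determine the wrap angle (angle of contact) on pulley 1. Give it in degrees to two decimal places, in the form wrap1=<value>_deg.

wrap1=255.60_deg

crossed belt: β = asin((r1+r2)/C) = asin(19/31) = 37.7997°
wrap1 = wrap2 = π + 2β = 255.5994°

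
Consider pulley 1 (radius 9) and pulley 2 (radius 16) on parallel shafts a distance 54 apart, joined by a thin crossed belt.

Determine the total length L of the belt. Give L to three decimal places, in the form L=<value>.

crossed belt: β = asin((r1+r2)/C) = asin(25/54) = 27.5785°
wrap1 = wrap2 = π + 2β = 235.1569°
tangent length = C·cosβ = 47.8644
L = (r1+r2)·wrap + 2·C·cosβ = 25·4.1043 + 2·47.8644 = 198.3354

L=198.335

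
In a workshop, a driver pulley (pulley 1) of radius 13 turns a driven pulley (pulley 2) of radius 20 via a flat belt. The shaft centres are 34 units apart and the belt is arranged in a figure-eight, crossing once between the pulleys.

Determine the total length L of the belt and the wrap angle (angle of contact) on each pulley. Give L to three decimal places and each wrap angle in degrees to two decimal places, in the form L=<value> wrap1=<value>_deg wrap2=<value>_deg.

L=207.669 wrap1=332.14_deg wrap2=332.14_deg

crossed belt: β = asin((r1+r2)/C) = asin(33/34) = 76.0694°
wrap1 = wrap2 = π + 2β = 332.1389°
tangent length = C·cosβ = 8.1854
L = (r1+r2)·wrap + 2·C·cosβ = 33·5.7969 + 2·8.1854 = 207.6690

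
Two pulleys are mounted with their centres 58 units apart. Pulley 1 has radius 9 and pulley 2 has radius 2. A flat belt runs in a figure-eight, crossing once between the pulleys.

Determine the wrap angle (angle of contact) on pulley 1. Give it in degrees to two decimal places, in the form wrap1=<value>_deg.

wrap1=201.87_deg

crossed belt: β = asin((r1+r2)/C) = asin(11/58) = 10.9327°
wrap1 = wrap2 = π + 2β = 201.8653°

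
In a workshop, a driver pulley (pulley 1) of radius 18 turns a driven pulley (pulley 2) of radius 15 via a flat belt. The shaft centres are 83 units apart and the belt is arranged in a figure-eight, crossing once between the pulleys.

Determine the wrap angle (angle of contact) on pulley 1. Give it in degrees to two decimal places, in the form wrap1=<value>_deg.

wrap1=226.86_deg

crossed belt: β = asin((r1+r2)/C) = asin(33/83) = 23.4276°
wrap1 = wrap2 = π + 2β = 226.8553°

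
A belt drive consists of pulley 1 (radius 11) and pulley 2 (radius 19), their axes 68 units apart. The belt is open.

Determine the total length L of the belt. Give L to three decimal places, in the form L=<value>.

L=231.190

open belt: β = asin((r2−r1)/C) = asin(8/68) = 6.7563°
wrap1 = π − 2β = 166.4873°
wrap2 = π + 2β = 193.5127°
tangent length = C·cosβ = 67.5278
L = r1·wrap1 + r2·wrap2 + 2·C·cosβ = 11·2.9058 + 19·3.3774 + 2·67.5278 = 231.1900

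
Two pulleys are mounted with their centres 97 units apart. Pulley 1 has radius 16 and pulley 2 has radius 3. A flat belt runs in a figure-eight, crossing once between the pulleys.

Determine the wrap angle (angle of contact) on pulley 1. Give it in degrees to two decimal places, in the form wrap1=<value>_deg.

wrap1=202.59_deg

crossed belt: β = asin((r1+r2)/C) = asin(19/97) = 11.2959°
wrap1 = wrap2 = π + 2β = 202.5918°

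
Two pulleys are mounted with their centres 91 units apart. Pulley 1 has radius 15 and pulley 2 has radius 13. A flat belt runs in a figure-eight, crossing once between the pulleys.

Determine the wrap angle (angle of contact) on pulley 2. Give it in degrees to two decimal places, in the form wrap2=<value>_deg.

crossed belt: β = asin((r1+r2)/C) = asin(28/91) = 17.9202°
wrap1 = wrap2 = π + 2β = 215.8404°

wrap2=215.84_deg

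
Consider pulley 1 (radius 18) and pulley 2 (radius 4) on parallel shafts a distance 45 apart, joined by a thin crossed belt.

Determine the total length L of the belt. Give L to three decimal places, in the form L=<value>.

crossed belt: β = asin((r1+r2)/C) = asin(22/45) = 29.2676°
wrap1 = wrap2 = π + 2β = 238.5352°
tangent length = C·cosβ = 39.2556
L = (r1+r2)·wrap + 2·C·cosβ = 22·4.1632 + 2·39.2556 = 170.1021

L=170.102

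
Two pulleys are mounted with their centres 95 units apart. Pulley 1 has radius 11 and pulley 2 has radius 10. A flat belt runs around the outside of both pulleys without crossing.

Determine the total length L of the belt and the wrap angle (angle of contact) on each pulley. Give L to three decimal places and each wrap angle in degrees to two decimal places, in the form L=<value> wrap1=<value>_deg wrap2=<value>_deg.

L=255.984 wrap1=181.21_deg wrap2=178.79_deg

open belt: β = asin((r2−r1)/C) = asin(-1/95) = -0.6031°
wrap1 = π − 2β = 181.2062°
wrap2 = π + 2β = 178.7938°
tangent length = C·cosβ = 94.9947
L = r1·wrap1 + r2·wrap2 + 2·C·cosβ = 11·3.1626 + 10·3.1205 + 2·94.9947 = 255.9840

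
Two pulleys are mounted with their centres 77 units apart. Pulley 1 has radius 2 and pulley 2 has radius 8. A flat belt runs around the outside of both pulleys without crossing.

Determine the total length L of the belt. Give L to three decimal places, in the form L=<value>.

L=185.884

open belt: β = asin((r2−r1)/C) = asin(6/77) = 4.4691°
wrap1 = π − 2β = 171.0617°
wrap2 = π + 2β = 188.9383°
tangent length = C·cosβ = 76.7659
L = r1·wrap1 + r2·wrap2 + 2·C·cosβ = 2·2.9856 + 8·3.2976 + 2·76.7659 = 185.8837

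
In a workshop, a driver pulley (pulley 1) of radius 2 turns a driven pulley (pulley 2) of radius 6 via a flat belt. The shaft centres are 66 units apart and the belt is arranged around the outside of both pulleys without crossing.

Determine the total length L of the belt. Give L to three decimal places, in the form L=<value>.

open belt: β = asin((r2−r1)/C) = asin(4/66) = 3.4746°
wrap1 = π − 2β = 173.0508°
wrap2 = π + 2β = 186.9492°
tangent length = C·cosβ = 65.8787
L = r1·wrap1 + r2·wrap2 + 2·C·cosβ = 2·3.0203 + 6·3.2629 + 2·65.8787 = 157.3752

L=157.375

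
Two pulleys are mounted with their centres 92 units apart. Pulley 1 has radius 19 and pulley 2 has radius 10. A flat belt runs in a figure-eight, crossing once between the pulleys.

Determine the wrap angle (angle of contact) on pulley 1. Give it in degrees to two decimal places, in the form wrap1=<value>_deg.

wrap1=216.75_deg

crossed belt: β = asin((r1+r2)/C) = asin(29/92) = 18.3739°
wrap1 = wrap2 = π + 2β = 216.7479°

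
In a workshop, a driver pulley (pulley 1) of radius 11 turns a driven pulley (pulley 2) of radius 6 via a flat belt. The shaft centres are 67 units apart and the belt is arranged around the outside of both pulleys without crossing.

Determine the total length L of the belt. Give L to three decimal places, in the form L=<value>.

L=187.780

open belt: β = asin((r2−r1)/C) = asin(-5/67) = -4.2798°
wrap1 = π − 2β = 188.5596°
wrap2 = π + 2β = 171.4404°
tangent length = C·cosβ = 66.8132
L = r1·wrap1 + r2·wrap2 + 2·C·cosβ = 11·3.2910 + 6·2.9922 + 2·66.8132 = 187.7804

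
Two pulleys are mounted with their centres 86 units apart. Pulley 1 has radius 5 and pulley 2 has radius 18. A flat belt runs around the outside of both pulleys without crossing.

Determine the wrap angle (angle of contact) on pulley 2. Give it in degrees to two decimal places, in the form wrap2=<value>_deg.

wrap2=197.39_deg

open belt: β = asin((r2−r1)/C) = asin(13/86) = 8.6943°
wrap1 = π − 2β = 162.6114°
wrap2 = π + 2β = 197.3886°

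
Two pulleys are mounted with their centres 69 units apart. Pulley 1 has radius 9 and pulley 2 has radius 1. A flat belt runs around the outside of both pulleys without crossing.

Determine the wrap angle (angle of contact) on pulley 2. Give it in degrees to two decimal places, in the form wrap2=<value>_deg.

open belt: β = asin((r2−r1)/C) = asin(-8/69) = -6.6580°
wrap1 = π − 2β = 193.3159°
wrap2 = π + 2β = 166.6841°

wrap2=166.68_deg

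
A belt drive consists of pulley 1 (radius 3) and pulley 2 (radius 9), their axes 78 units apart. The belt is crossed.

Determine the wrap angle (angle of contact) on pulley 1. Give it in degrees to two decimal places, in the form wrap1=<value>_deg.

wrap1=197.70_deg

crossed belt: β = asin((r1+r2)/C) = asin(12/78) = 8.8499°
wrap1 = wrap2 = π + 2β = 197.6998°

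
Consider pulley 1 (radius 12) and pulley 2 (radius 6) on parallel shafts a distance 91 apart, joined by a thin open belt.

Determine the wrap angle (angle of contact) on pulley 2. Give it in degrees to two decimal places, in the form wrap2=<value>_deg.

open belt: β = asin((r2−r1)/C) = asin(-6/91) = -3.7805°
wrap1 = π − 2β = 187.5610°
wrap2 = π + 2β = 172.4390°

wrap2=172.44_deg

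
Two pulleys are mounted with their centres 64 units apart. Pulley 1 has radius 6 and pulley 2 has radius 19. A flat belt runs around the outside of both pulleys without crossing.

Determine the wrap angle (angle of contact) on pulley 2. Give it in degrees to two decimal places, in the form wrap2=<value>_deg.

wrap2=203.44_deg

open belt: β = asin((r2−r1)/C) = asin(13/64) = 11.7198°
wrap1 = π − 2β = 156.5605°
wrap2 = π + 2β = 203.4395°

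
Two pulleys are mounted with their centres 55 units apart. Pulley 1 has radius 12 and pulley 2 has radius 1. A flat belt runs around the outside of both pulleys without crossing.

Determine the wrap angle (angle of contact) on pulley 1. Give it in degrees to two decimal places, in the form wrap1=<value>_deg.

wrap1=203.07_deg

open belt: β = asin((r2−r1)/C) = asin(-11/55) = -11.5370°
wrap1 = π − 2β = 203.0739°
wrap2 = π + 2β = 156.9261°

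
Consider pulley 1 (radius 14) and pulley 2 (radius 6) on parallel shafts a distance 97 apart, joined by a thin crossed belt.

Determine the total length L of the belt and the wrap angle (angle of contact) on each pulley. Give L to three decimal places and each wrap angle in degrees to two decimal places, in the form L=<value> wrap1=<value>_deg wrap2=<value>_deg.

crossed belt: β = asin((r1+r2)/C) = asin(20/97) = 11.8989°
wrap1 = wrap2 = π + 2β = 203.7978°
tangent length = C·cosβ = 94.9158
L = (r1+r2)·wrap + 2·C·cosβ = 20·3.5569 + 2·94.9158 = 260.9704

L=260.970 wrap1=203.80_deg wrap2=203.80_deg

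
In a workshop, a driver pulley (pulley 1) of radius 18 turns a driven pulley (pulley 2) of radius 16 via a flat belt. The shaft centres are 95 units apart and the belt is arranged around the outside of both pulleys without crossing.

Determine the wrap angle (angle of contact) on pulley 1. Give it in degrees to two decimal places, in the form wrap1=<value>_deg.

open belt: β = asin((r2−r1)/C) = asin(-2/95) = -1.2063°
wrap1 = π − 2β = 182.4126°
wrap2 = π + 2β = 177.5874°

wrap1=182.41_deg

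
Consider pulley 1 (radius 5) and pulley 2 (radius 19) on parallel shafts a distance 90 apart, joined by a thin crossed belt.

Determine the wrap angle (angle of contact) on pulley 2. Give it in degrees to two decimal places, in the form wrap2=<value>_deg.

crossed belt: β = asin((r1+r2)/C) = asin(24/90) = 15.4660°
wrap1 = wrap2 = π + 2β = 210.9320°

wrap2=210.93_deg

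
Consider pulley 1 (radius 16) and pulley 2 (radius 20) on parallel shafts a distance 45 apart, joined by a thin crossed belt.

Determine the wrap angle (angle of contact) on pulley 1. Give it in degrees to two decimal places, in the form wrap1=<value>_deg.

crossed belt: β = asin((r1+r2)/C) = asin(36/45) = 53.1301°
wrap1 = wrap2 = π + 2β = 286.2602°

wrap1=286.26_deg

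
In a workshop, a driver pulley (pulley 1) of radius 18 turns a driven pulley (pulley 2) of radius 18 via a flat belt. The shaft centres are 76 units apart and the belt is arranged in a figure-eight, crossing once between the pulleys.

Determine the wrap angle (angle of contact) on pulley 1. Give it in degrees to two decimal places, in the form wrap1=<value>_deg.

crossed belt: β = asin((r1+r2)/C) = asin(36/76) = 28.2737°
wrap1 = wrap2 = π + 2β = 236.5474°

wrap1=236.55_deg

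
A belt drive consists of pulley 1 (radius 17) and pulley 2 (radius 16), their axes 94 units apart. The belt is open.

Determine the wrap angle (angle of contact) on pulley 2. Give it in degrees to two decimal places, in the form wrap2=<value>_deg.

open belt: β = asin((r2−r1)/C) = asin(-1/94) = -0.6095°
wrap1 = π − 2β = 181.2191°
wrap2 = π + 2β = 178.7809°

wrap2=178.78_deg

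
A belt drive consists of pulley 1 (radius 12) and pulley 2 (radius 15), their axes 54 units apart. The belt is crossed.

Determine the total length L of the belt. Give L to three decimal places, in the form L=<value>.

crossed belt: β = asin((r1+r2)/C) = asin(27/54) = 30.0000°
wrap1 = wrap2 = π + 2β = 240.0000°
tangent length = C·cosβ = 46.7654
L = (r1+r2)·wrap + 2·C·cosβ = 27·4.1888 + 2·46.7654 = 206.6281

L=206.628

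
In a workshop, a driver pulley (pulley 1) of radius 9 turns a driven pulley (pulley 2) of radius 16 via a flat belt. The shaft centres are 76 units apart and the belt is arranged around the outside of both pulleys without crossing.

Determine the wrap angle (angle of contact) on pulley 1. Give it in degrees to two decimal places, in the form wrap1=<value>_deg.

wrap1=169.43_deg

open belt: β = asin((r2−r1)/C) = asin(7/76) = 5.2847°
wrap1 = π − 2β = 169.4305°
wrap2 = π + 2β = 190.5695°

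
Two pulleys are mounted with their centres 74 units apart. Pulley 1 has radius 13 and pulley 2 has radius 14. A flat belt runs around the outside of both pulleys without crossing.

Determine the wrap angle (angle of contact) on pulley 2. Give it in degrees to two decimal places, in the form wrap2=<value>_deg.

open belt: β = asin((r2−r1)/C) = asin(1/74) = 0.7743°
wrap1 = π − 2β = 178.4514°
wrap2 = π + 2β = 181.5486°

wrap2=181.55_deg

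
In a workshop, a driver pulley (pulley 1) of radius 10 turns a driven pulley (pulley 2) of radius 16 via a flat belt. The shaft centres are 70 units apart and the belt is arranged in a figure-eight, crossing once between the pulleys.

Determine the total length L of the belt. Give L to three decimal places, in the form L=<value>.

crossed belt: β = asin((r1+r2)/C) = asin(26/70) = 21.8037°
wrap1 = wrap2 = π + 2β = 223.6075°
tangent length = C·cosβ = 64.9923
L = (r1+r2)·wrap + 2·C·cosβ = 26·3.9027 + 2·64.9923 = 231.4545

L=231.454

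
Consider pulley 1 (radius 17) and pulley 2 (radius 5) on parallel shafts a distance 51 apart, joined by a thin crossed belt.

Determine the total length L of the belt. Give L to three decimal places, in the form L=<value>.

crossed belt: β = asin((r1+r2)/C) = asin(22/51) = 25.5547°
wrap1 = wrap2 = π + 2β = 231.1094°
tangent length = C·cosβ = 46.0109
L = (r1+r2)·wrap + 2·C·cosβ = 22·4.0336 + 2·46.0109 = 180.7614

L=180.761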